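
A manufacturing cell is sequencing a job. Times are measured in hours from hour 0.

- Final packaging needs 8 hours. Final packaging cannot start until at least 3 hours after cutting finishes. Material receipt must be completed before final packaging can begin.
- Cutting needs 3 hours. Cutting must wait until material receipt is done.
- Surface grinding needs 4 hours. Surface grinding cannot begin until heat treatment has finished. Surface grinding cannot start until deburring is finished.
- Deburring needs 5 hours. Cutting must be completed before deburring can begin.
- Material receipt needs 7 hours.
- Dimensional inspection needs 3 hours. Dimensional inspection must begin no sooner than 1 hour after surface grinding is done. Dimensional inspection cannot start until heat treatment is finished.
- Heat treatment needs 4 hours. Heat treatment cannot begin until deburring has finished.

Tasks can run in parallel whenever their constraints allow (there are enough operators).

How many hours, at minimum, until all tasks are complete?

27

Material receipt can start immediately at hour 0; it finishes at hour 7.
Cutting waits on material receipt (finishes hour 7), so it starts at hour 7 and finishes at 7 + 3 = hour 10.
Final packaging has to wait for cutting (finishes hour 10, plus 3-hour gap → hour 13); material receipt (finishes hour 7). The latest of these is hour 13, so final packaging runs hour 13 to 13 + 8 = hour 21.
After cutting (finishes hour 10), deburring can start at hour 10 and finishes at hour 15.
Heat treatment waits on deburring (finishes hour 15), so it starts at hour 15 and finishes at 15 + 4 = hour 19.
Surface grinding needs all of heat treatment (finishes hour 19); deburring (finishes hour 15). That puts its earliest start at hour 19; it finishes at 19 + 4 = hour 23.
Dimensional inspection cannot start until surface grinding (finishes hour 23, plus 1-hour gap → hour 24); heat treatment (finishes hour 19). The controlling bound is hour 24, so dimensional inspection finishes at 24 + 3 = hour 27.
All tasks are finished once the last one completes. Finish times: Material receipt at 7, Cutting at 10, Deburring at 15, Heat treatment at 19, Surface grinding at 23, Dimensional inspection at 27, Final packaging at 21. The latest is hour 27.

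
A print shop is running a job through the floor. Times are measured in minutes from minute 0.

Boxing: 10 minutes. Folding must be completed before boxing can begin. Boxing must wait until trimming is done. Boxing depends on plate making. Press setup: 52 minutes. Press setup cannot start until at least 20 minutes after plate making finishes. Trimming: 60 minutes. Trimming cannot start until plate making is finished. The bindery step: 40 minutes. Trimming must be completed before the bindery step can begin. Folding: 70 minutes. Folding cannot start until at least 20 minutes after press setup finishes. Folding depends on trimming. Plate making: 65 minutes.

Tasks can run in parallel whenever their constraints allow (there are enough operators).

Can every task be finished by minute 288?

Plate making has no prerequisites, so it starts at minute 0 and finishes at minute 65.
After plate making (finishes minute 65), trimming can start at minute 65 and finishes at minute 125.
The bindery step waits on trimming (finishes minute 125), so it starts at minute 125 and finishes at 125 + 40 = minute 165.
Press setup cannot begin until plate making (finishes minute 65, plus 20-minute gap → minute 85). It runs from minute 85 to 85 + 52 = minute 137.
Folding needs all of press setup (finishes minute 137, plus 20-minute gap → minute 157); trimming (finishes minute 125). That puts its earliest start at minute 157; it finishes at 157 + 70 = minute 227.
Boxing needs all of folding (finishes minute 227); trimming (finishes minute 125); plate making (finishes minute 65). That puts its earliest start at minute 227; it finishes at 227 + 10 = minute 237.
Every task is finished by minute 237, which is no later than the deadline of 288, so the schedule is feasible.

Yes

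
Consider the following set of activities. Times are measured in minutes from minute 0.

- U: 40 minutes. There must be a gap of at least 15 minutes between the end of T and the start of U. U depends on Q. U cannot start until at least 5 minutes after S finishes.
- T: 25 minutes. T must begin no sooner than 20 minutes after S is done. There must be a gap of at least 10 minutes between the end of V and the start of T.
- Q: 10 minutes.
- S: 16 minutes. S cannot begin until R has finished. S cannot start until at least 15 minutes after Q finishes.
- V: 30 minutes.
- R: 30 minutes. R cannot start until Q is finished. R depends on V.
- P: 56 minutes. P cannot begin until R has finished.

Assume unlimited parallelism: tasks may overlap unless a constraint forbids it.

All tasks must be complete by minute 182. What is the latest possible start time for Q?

P has no dependents, so it just needs to finish by minute 182. Starting by 182 − 56 = minute 126 achieves that.
Nothing follows U; the deadline of minute 182 is its only limit. It must start by 182 − 40 = minute 142.
Since U (must start by minute 142, minus 15-minute gap → minute 127) depends on it, T must finish by minute 127. Backing off its 25-minute duration gives a latest start of minute 102.
S must finish in time for T (must start by minute 102, minus 20-minute gap → minute 82); U (must start by minute 142, minus 5-minute gap → minute 137). The tightest is minute 82, so S must start by 82 − 16 = minute 66.
R must finish in time for P (must start by minute 126); S (must start by minute 66). The tightest is minute 66, so R must start by 66 − 30 = minute 36.
For Q: R (must start by minute 36); S (must start by minute 66, minus 15-minute gap → minute 51); U (must start by minute 142). The most restrictive is minute 36; with a 10-minute duration, Q must start by minute 26.

26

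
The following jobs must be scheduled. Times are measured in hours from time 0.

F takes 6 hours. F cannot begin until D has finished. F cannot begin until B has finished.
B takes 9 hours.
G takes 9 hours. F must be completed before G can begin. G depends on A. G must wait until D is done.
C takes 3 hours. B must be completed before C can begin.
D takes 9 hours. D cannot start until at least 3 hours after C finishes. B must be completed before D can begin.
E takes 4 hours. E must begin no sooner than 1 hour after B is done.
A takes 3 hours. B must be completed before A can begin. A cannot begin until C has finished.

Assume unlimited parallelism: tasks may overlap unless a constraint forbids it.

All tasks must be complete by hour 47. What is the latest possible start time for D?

G has no dependents, so it just needs to finish by hour 47. Starting by 47 − 9 = hour 38 achieves that.
Since G (must start by hour 38) depends on it, F must finish by hour 38. Backing off its 6-hour duration gives a latest start of hour 32.
D must finish in time for F (must start by hour 32); G (must start by hour 38). The tightest is hour 32, so D must start by 32 − 9 = hour 23.

23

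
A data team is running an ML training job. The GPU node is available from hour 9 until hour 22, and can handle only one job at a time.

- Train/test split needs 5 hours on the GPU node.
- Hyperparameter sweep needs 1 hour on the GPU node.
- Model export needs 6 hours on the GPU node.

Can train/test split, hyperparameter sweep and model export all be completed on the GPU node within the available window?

The GPU node window is 22 − 9 = 13 hours.
Running back to back, the jobs need 5 + 1 + 6 = 12 hours on the GPU node.
Since 12 ≤ 13, they fit within the window.

Yes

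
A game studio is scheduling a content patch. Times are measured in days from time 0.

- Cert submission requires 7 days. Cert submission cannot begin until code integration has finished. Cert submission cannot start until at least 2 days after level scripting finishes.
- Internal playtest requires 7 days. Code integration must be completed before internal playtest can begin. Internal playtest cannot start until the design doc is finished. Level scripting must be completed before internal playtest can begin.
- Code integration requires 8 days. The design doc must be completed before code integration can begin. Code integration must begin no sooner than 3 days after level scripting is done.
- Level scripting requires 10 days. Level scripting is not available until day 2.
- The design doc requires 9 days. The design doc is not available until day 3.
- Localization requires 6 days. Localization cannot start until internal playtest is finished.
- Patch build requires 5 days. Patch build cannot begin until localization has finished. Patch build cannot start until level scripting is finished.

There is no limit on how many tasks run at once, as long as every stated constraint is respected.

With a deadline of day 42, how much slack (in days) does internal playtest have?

Level scripting waits on its own release at day 2, so it starts at day 2 and finishes at 2 + 10 = day 12.
After its own release at day 3, the design doc can start at day 3 and finishes at day 12.
Code integration needs all of the design doc (finishes day 12); level scripting (finishes day 12, plus 3-day gap → day 15). That puts its earliest start at day 15; it finishes at 15 + 8 = day 23.
Internal playtest cannot start until code integration (finishes day 23); the design doc (finishes day 12); level scripting (finishes day 12). The controlling bound is day 23, so internal playtest finishes at 23 + 7 = day 30.

Working backward from the deadline:
To finish by day 42, patch build (duration 5) must start no later than day 37.
Localization must finish before patch build (must start by day 37). With a 6-day duration, localization must start by 37 − 6 = day 31.
Internal playtest must finish before localization (must start by day 31). With a 7-day duration, internal playtest must start by 31 − 7 = day 24.
So internal playtest can start as early as day 23 and as late as day 24, giving 24 − 23 = 1 day of slack.

1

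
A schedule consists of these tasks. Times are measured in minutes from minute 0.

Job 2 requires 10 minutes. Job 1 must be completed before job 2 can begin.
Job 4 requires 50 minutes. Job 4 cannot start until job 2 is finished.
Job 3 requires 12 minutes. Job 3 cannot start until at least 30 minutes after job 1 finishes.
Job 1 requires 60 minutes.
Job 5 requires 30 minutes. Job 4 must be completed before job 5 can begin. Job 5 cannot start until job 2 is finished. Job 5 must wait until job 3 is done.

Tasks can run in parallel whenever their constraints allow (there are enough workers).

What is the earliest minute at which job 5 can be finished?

150

Job 1 can start immediately at minute 0; it finishes at minute 60.
Job 3 waits on job 1 (finishes minute 60, plus 30-minute gap → minute 90), so it starts at minute 90 and finishes at 90 + 12 = minute 102.
Job 2 waits on job 1 (finishes minute 60), so it starts at minute 60 and finishes at 60 + 10 = minute 70.
After job 2 (finishes minute 70), job 4 can start at minute 70 and finishes at minute 120.
Job 5 needs all of job 4 (finishes minute 120); job 2 (finishes minute 70); job 3 (finishes minute 102). That puts its earliest start at minute 120; it finishes at 120 + 30 = minute 150.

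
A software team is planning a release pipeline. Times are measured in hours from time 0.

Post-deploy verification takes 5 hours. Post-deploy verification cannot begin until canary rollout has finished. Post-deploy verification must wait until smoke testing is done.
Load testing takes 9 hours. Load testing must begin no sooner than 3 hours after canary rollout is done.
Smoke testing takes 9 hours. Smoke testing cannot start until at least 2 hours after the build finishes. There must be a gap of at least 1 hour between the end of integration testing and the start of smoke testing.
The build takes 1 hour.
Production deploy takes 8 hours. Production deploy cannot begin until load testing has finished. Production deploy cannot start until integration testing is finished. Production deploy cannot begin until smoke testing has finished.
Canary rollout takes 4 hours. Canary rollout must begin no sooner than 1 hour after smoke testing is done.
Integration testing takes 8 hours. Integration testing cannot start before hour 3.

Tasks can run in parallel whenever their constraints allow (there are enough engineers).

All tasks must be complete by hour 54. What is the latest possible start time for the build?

17

Production deploy has no dependents, so it just needs to finish by hour 54. Starting by 54 − 8 = hour 46 achieves that.
Load testing must finish before production deploy (must start by hour 46). With a 9-hour duration, load testing must start by 46 − 9 = hour 37.
Post-deploy verification must finish by hour 54; it takes 5 hours, so it must start by 54 − 5 = hour 49.
Canary rollout has several dependents: load testing (must start by hour 37, minus 3-hour gap → hour 34); post-deploy verification (must start by hour 49). The earliest of those limits is hour 34, so canary rollout must start by 34 − 4 = hour 30.
Smoke testing must finish in time for canary rollout (must start by hour 30, minus 1-hour gap → hour 29); production deploy (must start by hour 46); post-deploy verification (must start by hour 49). The tightest is hour 29, so smoke testing must start by 29 − 9 = hour 20.
The build must finish before smoke testing (must start by hour 20, minus 2-hour gap → hour 18). With a 1-hour duration, the build must start by 18 − 1 = hour 17.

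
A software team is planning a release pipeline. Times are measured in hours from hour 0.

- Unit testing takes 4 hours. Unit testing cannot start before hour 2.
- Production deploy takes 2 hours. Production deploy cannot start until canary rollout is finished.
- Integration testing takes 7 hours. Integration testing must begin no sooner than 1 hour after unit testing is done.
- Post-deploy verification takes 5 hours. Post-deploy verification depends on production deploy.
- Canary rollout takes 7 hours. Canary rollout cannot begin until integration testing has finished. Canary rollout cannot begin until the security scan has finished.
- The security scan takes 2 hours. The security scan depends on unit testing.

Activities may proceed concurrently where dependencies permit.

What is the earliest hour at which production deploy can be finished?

23

After its own release at hour 2, unit testing can start at hour 2 and finishes at hour 6.
After unit testing (finishes hour 6), the security scan can start at hour 6 and finishes at hour 8.
Integration testing waits on unit testing (finishes hour 6, plus 1-hour gap → hour 7), so it starts at hour 7 and finishes at 7 + 7 = hour 14.
Canary rollout cannot start until integration testing (finishes hour 14); the security scan (finishes hour 8). The controlling bound is hour 14, so canary rollout finishes at 14 + 7 = hour 21.
After canary rollout (finishes hour 21), production deploy can start at hour 21 and finishes at hour 23.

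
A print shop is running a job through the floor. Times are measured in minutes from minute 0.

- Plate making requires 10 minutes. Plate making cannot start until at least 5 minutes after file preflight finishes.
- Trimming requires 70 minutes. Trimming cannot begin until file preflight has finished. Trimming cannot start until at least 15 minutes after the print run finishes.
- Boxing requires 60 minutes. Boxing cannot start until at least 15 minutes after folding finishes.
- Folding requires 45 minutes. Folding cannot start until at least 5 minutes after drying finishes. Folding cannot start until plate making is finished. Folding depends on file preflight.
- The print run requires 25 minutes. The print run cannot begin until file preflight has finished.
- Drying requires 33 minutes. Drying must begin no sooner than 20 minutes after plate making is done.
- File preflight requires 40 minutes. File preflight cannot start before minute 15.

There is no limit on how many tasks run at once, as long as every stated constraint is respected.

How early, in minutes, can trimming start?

95

File preflight waits on its own release at minute 15, so it starts at minute 15 and finishes at 15 + 40 = minute 55.
The print run waits on file preflight (finishes minute 55), so it starts at minute 55 and finishes at 55 + 25 = minute 80.
Trimming waits on file preflight (finishes minute 55); the print run (finishes minute 80, plus 15-minute gap → minute 95). The latest of these is minute 95, which is the earliest trimming can start.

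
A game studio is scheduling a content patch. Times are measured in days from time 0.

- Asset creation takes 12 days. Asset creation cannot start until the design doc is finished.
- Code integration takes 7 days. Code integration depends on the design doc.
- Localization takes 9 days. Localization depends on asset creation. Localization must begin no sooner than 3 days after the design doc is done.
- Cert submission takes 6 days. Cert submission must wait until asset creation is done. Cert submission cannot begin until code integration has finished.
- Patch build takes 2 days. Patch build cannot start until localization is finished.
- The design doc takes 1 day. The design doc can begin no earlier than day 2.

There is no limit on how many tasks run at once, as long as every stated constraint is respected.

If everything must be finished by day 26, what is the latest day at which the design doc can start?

2

To finish by day 26, patch build (duration 2) must start no later than day 24.
Localization must finish before patch build (must start by day 24). With a 9-day duration, localization must start by 24 − 9 = day 15.
Cert submission must finish by day 26; it takes 6 days, so it must start by 26 − 6 = day 20.
Asset creation has several dependents: localization (must start by day 15); cert submission (must start by day 20). The earliest of those limits is day 15, so asset creation must start by 15 − 12 = day 3.
Code integration feeds into cert submission (must start by day 20); so code integration must finish by day 20 and therefore start by day 13.
The design doc must finish in time for asset creation (must start by day 3); code integration (must start by day 13); localization (must start by day 15, minus 3-day gap → day 12). The tightest is day 3, so the design doc must start by 3 − 1 = day 2.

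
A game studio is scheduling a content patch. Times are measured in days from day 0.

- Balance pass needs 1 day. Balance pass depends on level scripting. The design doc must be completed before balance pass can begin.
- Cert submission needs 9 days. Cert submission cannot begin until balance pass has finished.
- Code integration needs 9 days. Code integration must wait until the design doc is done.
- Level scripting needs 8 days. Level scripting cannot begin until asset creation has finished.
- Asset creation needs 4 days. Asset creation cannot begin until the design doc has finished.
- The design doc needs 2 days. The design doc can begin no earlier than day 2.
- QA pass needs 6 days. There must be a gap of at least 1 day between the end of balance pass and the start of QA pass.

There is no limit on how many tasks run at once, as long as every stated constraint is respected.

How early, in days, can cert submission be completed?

26

After its own release at day 2, the design doc can start at day 2 and finishes at day 4.
After the design doc (finishes day 4), asset creation can start at day 4 and finishes at day 8.
Level scripting cannot begin until asset creation (finishes day 8). It runs from day 8 to 8 + 8 = day 16.
Balance pass cannot start until level scripting (finishes day 16); the design doc (finishes day 4). The controlling bound is day 16, so balance pass finishes at 16 + 1 = day 17.
Cert submission cannot begin until balance pass (finishes day 17). It runs from day 17 to 17 + 9 = day 26.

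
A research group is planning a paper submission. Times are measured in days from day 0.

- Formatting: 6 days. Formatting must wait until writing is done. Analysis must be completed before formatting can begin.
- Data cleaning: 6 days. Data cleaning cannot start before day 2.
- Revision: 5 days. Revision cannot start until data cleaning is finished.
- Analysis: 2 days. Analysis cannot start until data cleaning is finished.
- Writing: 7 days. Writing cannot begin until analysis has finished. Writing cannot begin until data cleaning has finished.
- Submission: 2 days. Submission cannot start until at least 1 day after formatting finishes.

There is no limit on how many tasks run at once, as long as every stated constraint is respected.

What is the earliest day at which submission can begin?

Data cleaning waits on its own release at day 2, so it starts at day 2 and finishes at 2 + 6 = day 8.
Analysis waits on data cleaning (finishes day 8), so it starts at day 8 and finishes at 8 + 2 = day 10.
Writing needs all of analysis (finishes day 10); data cleaning (finishes day 8). That puts its earliest start at day 10; it finishes at 10 + 7 = day 17.
Formatting needs all of writing (finishes day 17); analysis (finishes day 10). That puts its earliest start at day 17; it finishes at 17 + 6 = day 23.
Submission waits on formatting (finishes day 23, plus 1-day gap → day 24), so the earliest it can start is day 24.

24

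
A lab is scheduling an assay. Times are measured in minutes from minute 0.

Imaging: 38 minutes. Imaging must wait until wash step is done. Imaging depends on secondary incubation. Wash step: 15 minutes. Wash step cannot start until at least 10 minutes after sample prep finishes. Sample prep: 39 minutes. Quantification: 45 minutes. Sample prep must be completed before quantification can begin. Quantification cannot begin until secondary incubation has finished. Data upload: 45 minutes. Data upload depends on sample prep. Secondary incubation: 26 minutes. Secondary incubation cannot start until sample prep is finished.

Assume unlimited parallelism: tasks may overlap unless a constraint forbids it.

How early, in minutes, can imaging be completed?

103

Nothing blocks sample prep, so it runs from minute 0 to minute 39.
After sample prep (finishes minute 39), secondary incubation can start at minute 39 and finishes at minute 65.
Wash step cannot begin until sample prep (finishes minute 39, plus 10-minute gap → minute 49). It runs from minute 49 to 49 + 15 = minute 64.
Imaging needs all of wash step (finishes minute 64); secondary incubation (finishes minute 65). That puts its earliest start at minute 65; it finishes at 65 + 38 = minute 103.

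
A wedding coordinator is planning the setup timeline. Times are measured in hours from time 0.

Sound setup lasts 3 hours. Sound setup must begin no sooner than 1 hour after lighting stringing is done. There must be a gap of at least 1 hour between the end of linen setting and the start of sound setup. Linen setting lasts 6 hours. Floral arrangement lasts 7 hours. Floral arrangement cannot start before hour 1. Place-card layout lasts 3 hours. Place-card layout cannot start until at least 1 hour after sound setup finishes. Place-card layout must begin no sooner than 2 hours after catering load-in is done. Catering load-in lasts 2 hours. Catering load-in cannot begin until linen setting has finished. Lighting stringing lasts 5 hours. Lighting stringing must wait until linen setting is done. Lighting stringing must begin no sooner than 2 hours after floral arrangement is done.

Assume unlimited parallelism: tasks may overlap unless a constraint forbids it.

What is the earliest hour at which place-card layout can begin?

20

After its own release at hour 1, floral arrangement can start at hour 1 and finishes at hour 8.
Nothing blocks linen setting, so it runs from hour 0 to hour 6.
After linen setting (finishes hour 6), catering load-in can start at hour 6 and finishes at hour 8.
Lighting stringing has to wait for linen setting (finishes hour 6); floral arrangement (finishes hour 8, plus 2-hour gap → hour 10). The latest of these is hour 10, so lighting stringing runs hour 10 to 10 + 5 = hour 15.
Sound setup has to wait for lighting stringing (finishes hour 15, plus 1-hour gap → hour 16); linen setting (finishes hour 6, plus 1-hour gap → hour 7). The latest of these is hour 16, so sound setup runs hour 16 to 16 + 3 = hour 19.
Place-card layout waits on sound setup (finishes hour 19, plus 1-hour gap → hour 20); catering load-in (finishes hour 8, plus 2-hour gap → hour 10). The latest of these is hour 20, which is the earliest place-card layout can start.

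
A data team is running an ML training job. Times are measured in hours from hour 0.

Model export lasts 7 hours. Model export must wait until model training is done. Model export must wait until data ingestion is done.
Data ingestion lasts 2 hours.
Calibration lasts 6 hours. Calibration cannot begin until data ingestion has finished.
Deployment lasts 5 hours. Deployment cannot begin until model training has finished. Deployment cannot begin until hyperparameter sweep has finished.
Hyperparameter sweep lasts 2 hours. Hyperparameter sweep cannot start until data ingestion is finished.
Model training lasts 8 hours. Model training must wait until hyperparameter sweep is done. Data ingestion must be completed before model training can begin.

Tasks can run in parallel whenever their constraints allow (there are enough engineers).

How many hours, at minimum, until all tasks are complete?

19

Data ingestion has no prerequisites, so it starts at hour 0 and finishes at hour 2.
After data ingestion (finishes hour 2), calibration can start at hour 2 and finishes at hour 8.
Hyperparameter sweep waits on data ingestion (finishes hour 2), so it starts at hour 2 and finishes at 2 + 2 = hour 4.
Model training cannot start until hyperparameter sweep (finishes hour 4); data ingestion (finishes hour 2). The controlling bound is hour 4, so model training finishes at 4 + 8 = hour 12.
Deployment needs all of model training (finishes hour 12); hyperparameter sweep (finishes hour 4). That puts its earliest start at hour 12; it finishes at 12 + 5 = hour 17.
For model export: model training (finishes hour 12); data ingestion (finishes hour 2). Taking the maximum gives a start of hour 12, and it finishes at 12 + 7 = hour 19.
All tasks are finished once the last one completes. Finish times: Data ingestion at 2, Hyperparameter sweep at 4, Model training at 12, Calibration at 8, Model export at 19, Deployment at 17. The latest is hour 19.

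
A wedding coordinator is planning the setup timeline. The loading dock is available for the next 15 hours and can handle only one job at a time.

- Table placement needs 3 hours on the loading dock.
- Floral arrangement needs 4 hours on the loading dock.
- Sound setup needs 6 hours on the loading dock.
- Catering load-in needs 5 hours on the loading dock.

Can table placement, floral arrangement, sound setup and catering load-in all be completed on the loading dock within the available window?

No

Running back to back, the jobs need 3 + 4 + 6 + 5 = 18 hours on the loading dock.
Since 18 > 15, they cannot all fit.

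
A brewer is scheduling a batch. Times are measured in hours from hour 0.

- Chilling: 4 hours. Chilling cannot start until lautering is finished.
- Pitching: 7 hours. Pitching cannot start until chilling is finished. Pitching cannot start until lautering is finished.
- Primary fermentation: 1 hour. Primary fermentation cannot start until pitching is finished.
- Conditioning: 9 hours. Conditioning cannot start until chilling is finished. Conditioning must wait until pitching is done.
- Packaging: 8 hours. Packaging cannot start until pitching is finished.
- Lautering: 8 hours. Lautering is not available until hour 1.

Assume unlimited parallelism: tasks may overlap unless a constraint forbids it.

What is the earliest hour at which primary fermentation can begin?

20

Lautering waits on its own release at hour 1, so it starts at hour 1 and finishes at 1 + 8 = hour 9.
Chilling waits on lautering (finishes hour 9), so it starts at hour 9 and finishes at 9 + 4 = hour 13.
Pitching has to wait for chilling (finishes hour 13); lautering (finishes hour 9). The latest of these is hour 13, so pitching runs hour 13 to 13 + 7 = hour 20.
Primary fermentation waits on pitching (finishes hour 20), so the earliest it can start is hour 20.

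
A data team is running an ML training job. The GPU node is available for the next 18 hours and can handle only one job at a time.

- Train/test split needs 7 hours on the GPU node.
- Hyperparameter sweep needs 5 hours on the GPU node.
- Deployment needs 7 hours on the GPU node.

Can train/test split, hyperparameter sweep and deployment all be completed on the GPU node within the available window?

No

Running back to back, the jobs need 7 + 5 + 7 = 19 hours on the GPU node.
Since 19 > 18, they cannot all fit.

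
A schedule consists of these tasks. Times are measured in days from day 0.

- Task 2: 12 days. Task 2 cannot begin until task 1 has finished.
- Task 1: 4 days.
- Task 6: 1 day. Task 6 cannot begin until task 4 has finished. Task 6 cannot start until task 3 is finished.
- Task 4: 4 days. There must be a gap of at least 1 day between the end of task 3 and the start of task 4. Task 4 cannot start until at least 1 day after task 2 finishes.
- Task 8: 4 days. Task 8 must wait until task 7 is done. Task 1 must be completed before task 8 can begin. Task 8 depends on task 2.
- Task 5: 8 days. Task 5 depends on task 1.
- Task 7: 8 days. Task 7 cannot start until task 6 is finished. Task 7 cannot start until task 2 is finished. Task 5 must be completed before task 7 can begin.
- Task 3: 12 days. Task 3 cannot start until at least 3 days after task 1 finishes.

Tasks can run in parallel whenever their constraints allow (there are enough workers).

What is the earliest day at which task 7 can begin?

25

Task 1 has no prerequisites, so it starts at day 0 and finishes at day 4.
Task 5 cannot begin until task 1 (finishes day 4). It runs from day 4 to 4 + 8 = day 12.
Task 3 waits on task 1 (finishes day 4, plus 3-day gap → day 7), so it starts at day 7 and finishes at 7 + 12 = day 19.
Task 2 cannot begin until task 1 (finishes day 4). It runs from day 4 to 4 + 12 = day 16.
Task 4 needs all of task 3 (finishes day 19, plus 1-day gap → day 20); task 2 (finishes day 16, plus 1-day gap → day 17). That puts its earliest start at day 20; it finishes at 20 + 4 = day 24.
Task 6 has to wait for task 4 (finishes day 24); task 3 (finishes day 19). The latest of these is day 24, so task 6 runs day 24 to 24 + 1 = day 25.
Task 7 waits on task 6 (finishes day 25); task 2 (finishes day 16); task 5 (finishes day 12). The latest of these is day 25, which is the earliest task 7 can start.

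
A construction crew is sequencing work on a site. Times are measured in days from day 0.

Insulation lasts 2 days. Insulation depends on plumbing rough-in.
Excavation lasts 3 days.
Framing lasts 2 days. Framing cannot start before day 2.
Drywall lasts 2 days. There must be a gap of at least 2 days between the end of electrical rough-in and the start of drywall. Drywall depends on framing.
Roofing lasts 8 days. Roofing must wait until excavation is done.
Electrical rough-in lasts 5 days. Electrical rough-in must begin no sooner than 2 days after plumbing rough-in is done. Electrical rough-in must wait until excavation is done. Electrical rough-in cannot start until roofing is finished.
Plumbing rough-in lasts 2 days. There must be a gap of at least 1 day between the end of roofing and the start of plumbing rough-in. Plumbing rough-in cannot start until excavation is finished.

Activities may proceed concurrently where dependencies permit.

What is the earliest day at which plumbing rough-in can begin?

12

Excavation can start immediately at day 0; it finishes at day 3.
Roofing waits on excavation (finishes day 3), so it starts at day 3 and finishes at 3 + 8 = day 11.
Plumbing rough-in waits on roofing (finishes day 11, plus 1-day gap → day 12); excavation (finishes day 3). The latest of these is day 12, which is the earliest plumbing rough-in can start.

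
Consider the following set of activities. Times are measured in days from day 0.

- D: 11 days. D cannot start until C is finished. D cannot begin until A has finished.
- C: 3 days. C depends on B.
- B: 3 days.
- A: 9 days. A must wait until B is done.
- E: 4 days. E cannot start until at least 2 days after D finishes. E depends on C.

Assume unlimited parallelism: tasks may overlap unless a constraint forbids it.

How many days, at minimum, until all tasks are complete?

29

B has no prerequisites, so it starts at day 0 and finishes at day 3.
C cannot begin until B (finishes day 3). It runs from day 3 to 3 + 3 = day 6.
After B (finishes day 3), A can start at day 3 and finishes at day 12.
D cannot start until C (finishes day 6); A (finishes day 12). The controlling bound is day 12, so D finishes at 12 + 11 = day 23.
E has to wait for D (finishes day 23, plus 2-day gap → day 25); C (finishes day 6). The latest of these is day 25, so E runs day 25 to 25 + 4 = day 29.
All tasks are finished once the last one completes. Finish times: A at 12, B at 3, C at 6, D at 23, E at 29. The latest is day 29.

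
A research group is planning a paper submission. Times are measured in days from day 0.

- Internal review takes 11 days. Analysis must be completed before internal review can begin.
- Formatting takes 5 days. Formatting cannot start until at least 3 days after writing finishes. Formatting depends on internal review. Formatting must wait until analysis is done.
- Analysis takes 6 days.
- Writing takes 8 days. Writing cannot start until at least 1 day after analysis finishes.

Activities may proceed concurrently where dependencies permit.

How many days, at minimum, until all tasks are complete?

Analysis has no prerequisites, so it starts at day 0 and finishes at day 6.
Internal review waits on analysis (finishes day 6), so it starts at day 6 and finishes at 6 + 11 = day 17.
Writing waits on analysis (finishes day 6, plus 1-day gap → day 7), so it starts at day 7 and finishes at 7 + 8 = day 15.
Formatting has to wait for writing (finishes day 15, plus 3-day gap → day 18); internal review (finishes day 17); analysis (finishes day 6). The latest of these is day 18, so formatting runs day 18 to 18 + 5 = day 23.
All tasks are finished once the last one completes. Finish times: Analysis at 6, Writing at 15, Internal review at 17, Formatting at 23. The latest is day 23.

23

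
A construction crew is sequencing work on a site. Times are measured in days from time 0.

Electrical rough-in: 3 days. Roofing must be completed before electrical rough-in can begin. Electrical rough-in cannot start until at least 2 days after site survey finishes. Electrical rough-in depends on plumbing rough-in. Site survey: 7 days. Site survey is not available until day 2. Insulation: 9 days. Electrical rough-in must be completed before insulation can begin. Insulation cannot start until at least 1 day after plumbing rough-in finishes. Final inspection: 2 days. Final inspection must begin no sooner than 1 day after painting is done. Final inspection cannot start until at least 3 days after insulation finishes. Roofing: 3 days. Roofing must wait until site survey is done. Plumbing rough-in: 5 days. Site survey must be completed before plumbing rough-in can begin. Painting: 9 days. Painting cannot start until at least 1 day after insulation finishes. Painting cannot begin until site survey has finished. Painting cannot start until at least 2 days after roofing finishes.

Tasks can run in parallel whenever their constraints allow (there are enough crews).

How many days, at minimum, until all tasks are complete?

39

After its own release at day 2, site survey can start at day 2 and finishes at day 9.
Plumbing rough-in cannot begin until site survey (finishes day 9). It runs from day 9 to 9 + 5 = day 14.
Roofing cannot begin until site survey (finishes day 9). It runs from day 9 to 9 + 3 = day 12.
Electrical rough-in needs all of roofing (finishes day 12); site survey (finishes day 9, plus 2-day gap → day 11); plumbing rough-in (finishes day 14). That puts its earliest start at day 14; it finishes at 14 + 3 = day 17.
Insulation cannot start until electrical rough-in (finishes day 17); plumbing rough-in (finishes day 14, plus 1-day gap → day 15). The controlling bound is day 17, so insulation finishes at 17 + 9 = day 26.
Painting needs all of insulation (finishes day 26, plus 1-day gap → day 27); site survey (finishes day 9); roofing (finishes day 12, plus 2-day gap → day 14). That puts its earliest start at day 27; it finishes at 27 + 9 = day 36.
Final inspection needs all of painting (finishes day 36, plus 1-day gap → day 37); insulation (finishes day 26, plus 3-day gap → day 29). That puts its earliest start at day 37; it finishes at 37 + 2 = day 39.
All tasks are finished once the last one completes. Finish times: Site survey at 9, Roofing at 12, Plumbing rough-in at 14, Electrical rough-in at 17, Insulation at 26, Painting at 36, Final inspection at 39. The latest is day 39.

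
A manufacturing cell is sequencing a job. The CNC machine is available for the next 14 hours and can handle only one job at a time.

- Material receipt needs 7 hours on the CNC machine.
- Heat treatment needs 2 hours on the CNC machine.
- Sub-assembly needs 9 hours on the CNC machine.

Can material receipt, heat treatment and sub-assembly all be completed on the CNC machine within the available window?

Running back to back, the jobs need 7 + 2 + 9 = 18 hours on the CNC machine.
Since 18 > 14, they cannot all fit.

No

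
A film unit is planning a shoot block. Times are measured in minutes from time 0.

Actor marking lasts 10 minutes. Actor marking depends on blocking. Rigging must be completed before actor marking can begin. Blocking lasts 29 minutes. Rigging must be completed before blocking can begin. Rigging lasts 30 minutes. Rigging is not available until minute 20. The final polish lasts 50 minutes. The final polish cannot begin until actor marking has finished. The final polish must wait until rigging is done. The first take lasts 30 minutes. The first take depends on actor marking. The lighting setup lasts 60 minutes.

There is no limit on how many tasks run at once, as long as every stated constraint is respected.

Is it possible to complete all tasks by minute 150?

Yes

The lighting setup has no prerequisites, so it starts at minute 0 and finishes at minute 60.
Rigging waits on its own release at minute 20, so it starts at minute 20 and finishes at 20 + 30 = minute 50.
Blocking cannot begin until rigging (finishes minute 50). It runs from minute 50 to 50 + 29 = minute 79.
Actor marking has to wait for blocking (finishes minute 79); rigging (finishes minute 50). The latest of these is minute 79, so actor marking runs minute 79 to 79 + 10 = minute 89.
After actor marking (finishes minute 89), the first take can start at minute 89 and finishes at minute 119.
The final polish has to wait for actor marking (finishes minute 89); rigging (finishes minute 50). The latest of these is minute 89, so the final polish runs minute 89 to 89 + 50 = minute 139.
Every task is finished by minute 139, which is no later than the deadline of 150, so the schedule is feasible.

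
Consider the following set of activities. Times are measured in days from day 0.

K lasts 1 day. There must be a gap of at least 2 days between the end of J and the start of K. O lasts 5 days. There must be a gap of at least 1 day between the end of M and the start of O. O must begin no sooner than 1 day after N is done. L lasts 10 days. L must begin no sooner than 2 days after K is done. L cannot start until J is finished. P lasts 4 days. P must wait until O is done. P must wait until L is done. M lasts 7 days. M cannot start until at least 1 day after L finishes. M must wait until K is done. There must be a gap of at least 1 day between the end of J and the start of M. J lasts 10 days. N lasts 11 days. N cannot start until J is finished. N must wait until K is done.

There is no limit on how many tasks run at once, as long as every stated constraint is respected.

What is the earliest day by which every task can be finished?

J has no prerequisites, so it starts at day 0 and finishes at day 10.
K waits on J (finishes day 10, plus 2-day gap → day 12), so it starts at day 12 and finishes at 12 + 1 = day 13.
For N: J (finishes day 10); K (finishes day 13). Taking the maximum gives a start of day 13, and it finishes at 13 + 11 = day 24.
For L: K (finishes day 13, plus 2-day gap → day 15); J (finishes day 10). Taking the maximum gives a start of day 15, and it finishes at 15 + 10 = day 25.
M cannot start until L (finishes day 25, plus 1-day gap → day 26); K (finishes day 13); J (finishes day 10, plus 1-day gap → day 11). The controlling bound is day 26, so M finishes at 26 + 7 = day 33.
For O: M (finishes day 33, plus 1-day gap → day 34); N (finishes day 24, plus 1-day gap → day 25). Taking the maximum gives a start of day 34, and it finishes at 34 + 5 = day 39.
For P: O (finishes day 39); L (finishes day 25). Taking the maximum gives a start of day 39, and it finishes at 39 + 4 = day 43.
All tasks are finished once the last one completes. Finish times: J at 10, K at 13, L at 25, M at 33, N at 24, O at 39, P at 43. The latest is day 43.

43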